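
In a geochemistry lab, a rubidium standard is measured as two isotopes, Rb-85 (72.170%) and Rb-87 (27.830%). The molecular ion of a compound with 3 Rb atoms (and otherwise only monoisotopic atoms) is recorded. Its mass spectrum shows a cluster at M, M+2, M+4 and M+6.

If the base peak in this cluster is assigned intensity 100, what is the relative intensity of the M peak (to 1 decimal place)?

Binomial terms of (0.72170 + 0.27830)^3: M 0.3759, M+2 0.4349, M+4 0.1677, M+6 0.0216 → M+2 is the base peak.
P(M+2) = C(3,1) × 0.72170^2 × 0.27830^1 = 3 × 0.52085089 × 0.2783 = 0.434858 (base)
P(M) = C(3,0) × 0.72170^3 × 0.27830^0 = 1 × 0.37589809 × 1.0000 = 0.375898
Relative intensity = 0.375898 / 0.434858 × 100 = 86.4

86.4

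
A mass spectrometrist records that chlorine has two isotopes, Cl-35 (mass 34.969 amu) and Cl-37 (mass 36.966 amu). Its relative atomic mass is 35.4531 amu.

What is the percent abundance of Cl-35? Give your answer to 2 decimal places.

Writing the weighted mean with unknown fraction x of Cl-35:
34.969·x + 36.966·(1 − x) = 35.4531
(34.969 − 36.966)·x = 35.4531 − 36.966
x = -1.5129 / -1.997 = 0.75759 → 75.76% Cl-35, 24.24% Cl-37.

75.76%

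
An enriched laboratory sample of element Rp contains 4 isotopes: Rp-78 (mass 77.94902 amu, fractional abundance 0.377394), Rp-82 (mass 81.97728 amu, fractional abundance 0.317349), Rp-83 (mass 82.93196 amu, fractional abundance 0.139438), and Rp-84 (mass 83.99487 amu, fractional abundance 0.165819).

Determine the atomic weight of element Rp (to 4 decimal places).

The abundance-weighted mean is 0.377394 × 77.94902 + 0.317349 × 81.97728 + 0.139438 × 82.93196 + 0.165819 × 83.99487
= 29.417492 + 26.015408 + 11.563867 + 13.927945 = 80.924712 amu

80.9247 amu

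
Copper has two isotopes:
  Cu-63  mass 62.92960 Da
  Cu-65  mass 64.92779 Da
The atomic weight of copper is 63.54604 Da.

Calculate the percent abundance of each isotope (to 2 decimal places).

Writing the weighted mean with unknown fraction x of Cu-63:
62.92960·x + 64.92779·(1 − x) = 63.54604
(62.92960 − 64.92779)·x = 63.54604 − 64.92779
x = -1.38175 / -1.99819 = 0.69150 → 69.15% Cu-63, 30.85% Cu-65.

Cu-63: 69.15%, Cu-65: 30.85%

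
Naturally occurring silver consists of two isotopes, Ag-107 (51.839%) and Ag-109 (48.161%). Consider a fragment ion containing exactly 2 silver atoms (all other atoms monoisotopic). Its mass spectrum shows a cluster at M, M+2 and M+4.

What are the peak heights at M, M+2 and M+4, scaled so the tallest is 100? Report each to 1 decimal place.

Expanding (0.51839 + 0.48161)^2:
P(M) = 0.51839^2 = 0.268728
P(M+2) = 2 × 0.51839^1 × 0.48161^1 = 0.499324
P(M+4) = 0.48161^2 = 0.231948
The M+2 peak is largest (0.499324); scaling to 100 gives 53.8 : 100.0 : 46.5.

53.8 : 100.0 : 46.5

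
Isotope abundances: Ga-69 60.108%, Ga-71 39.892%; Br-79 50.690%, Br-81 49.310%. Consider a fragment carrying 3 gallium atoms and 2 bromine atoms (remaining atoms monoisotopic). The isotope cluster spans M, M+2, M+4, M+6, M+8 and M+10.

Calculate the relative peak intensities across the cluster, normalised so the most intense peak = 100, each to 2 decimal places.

Gallium pattern (n=3): 0.2171685 : 0.432386 : 0.2869625 : 0.063483
Bromine pattern (n=2): 0.25694761 : 0.49990478 : 0.24314761
Convolve the two distributions (both contribute in 2-u steps):
  M: 0.2171685×0.25694761 = 0.055801
  M+2: 0.2171685×0.49990478 + 0.432386×0.25694761 = 0.219664
  M+4: 0.2171685×0.24314761 + 0.432386×0.49990478 + 0.2869625×0.25694761 = 0.342690
  M+6: 0.432386×0.24314761 + 0.2869625×0.49990478 + 0.063483×0.25694761 = 0.264899
  M+8: 0.2869625×0.24314761 + 0.063483×0.49990478 = 0.101510
  M+10: 0.063483×0.24314761 = 0.015436
Scale to base peak (0.342690) = 100: 16.28 : 64.10 : 100.00 : 77.30 : 29.62 : 4.50

16.28 : 64.10 : 100.00 : 77.30 : 29.62 : 4.50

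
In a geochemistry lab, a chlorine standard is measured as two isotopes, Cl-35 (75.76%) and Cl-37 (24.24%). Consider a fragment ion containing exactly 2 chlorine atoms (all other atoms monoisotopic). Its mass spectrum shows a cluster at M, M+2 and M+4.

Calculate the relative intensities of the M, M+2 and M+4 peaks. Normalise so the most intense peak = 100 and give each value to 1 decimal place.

Expanding (0.7576 + 0.2424)^2:
P(M) = 0.7576^2 = 0.573958
P(M+2) = 2 × 0.7576^1 × 0.2424^1 = 0.367284
P(M+4) = 0.2424^2 = 0.058758
The M peak is largest (0.573958); scaling to 100 gives 100.0 : 64.0 : 10.2.

100.0 : 64.0 : 10.2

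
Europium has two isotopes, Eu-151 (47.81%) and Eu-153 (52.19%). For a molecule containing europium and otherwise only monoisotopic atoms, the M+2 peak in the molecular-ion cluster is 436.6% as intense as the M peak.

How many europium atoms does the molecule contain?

4

The M+2/M ratio from n Eu atoms is n · q/p = n · 0.5219/0.4781.
n = 4.366 × 0.4781/0.5219 = 4.00 ≈ 4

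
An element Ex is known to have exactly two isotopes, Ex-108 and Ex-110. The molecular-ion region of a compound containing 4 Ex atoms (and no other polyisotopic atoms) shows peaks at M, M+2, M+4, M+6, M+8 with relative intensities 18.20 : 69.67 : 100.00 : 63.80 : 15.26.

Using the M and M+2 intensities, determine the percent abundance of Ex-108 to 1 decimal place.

If p is the fraction of Ex that is Ex-108, then I(M+2)/I(M) = [C(4,1)·p^3·(1−p)] / p^4 = 4·(1−p)/p = 69.67/18.20 = 3.8280
(1−p)/p = 3.8280/4 = 0.9570  ⇒  p = 1/(1 + 0.9570) = 0.5110
Ex-108: 51.1%, Ex-110: 48.9%.

51.1%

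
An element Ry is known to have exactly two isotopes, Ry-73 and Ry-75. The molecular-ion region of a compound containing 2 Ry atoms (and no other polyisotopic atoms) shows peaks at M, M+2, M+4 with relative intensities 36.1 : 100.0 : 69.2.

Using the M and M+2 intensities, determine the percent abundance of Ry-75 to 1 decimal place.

58.1%

If p is the fraction of Ry that is Ry-73, then I(M+2)/I(M) = [C(2,1)·p^1·(1−p)] / p^2 = 2·(1−p)/p = 100.0/36.1 = 2.7701
(1−p)/p = 2.7701/2 = 1.3850  ⇒  p = 1/(1 + 1.3850) = 0.4193
Ry-73: 41.9%, Ry-75: 58.1%.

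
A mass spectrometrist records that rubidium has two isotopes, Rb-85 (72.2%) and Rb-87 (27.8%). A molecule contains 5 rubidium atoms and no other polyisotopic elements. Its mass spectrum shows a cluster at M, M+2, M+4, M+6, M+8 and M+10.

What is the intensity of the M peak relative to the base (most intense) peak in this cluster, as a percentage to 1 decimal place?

51.9%

Term probabilities: M 0.1962, M+2 0.3777, M+4 0.2909, M+6 0.1120, M+8 0.0216, M+10 0.0017. Base peak = M+2.
P(M+2) = C(5,1) × 0.722^4 × 0.278^1 = 5 × 0.27173701 × 0.2780 = 0.377714 (base)
P(M) = C(5,0) × 0.722^5 × 0.278^0 = 1 × 0.19619412 × 1.0000 = 0.196194
Relative intensity = 0.196194 / 0.377714 × 100 = 51.9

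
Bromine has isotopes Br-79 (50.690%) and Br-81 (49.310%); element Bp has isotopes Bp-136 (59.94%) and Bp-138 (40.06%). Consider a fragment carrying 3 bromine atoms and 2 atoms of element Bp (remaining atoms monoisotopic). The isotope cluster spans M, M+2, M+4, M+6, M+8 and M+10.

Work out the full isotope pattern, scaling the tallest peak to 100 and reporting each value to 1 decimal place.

13.9 : 59.2 : 100.0 : 83.8 : 34.8 : 5.7

Bromine pattern (n=3): 0.13024674 : 0.3801026 : 0.36975457 : 0.11989609
Element Bp pattern (n=2): 0.35928036 : 0.48023928 : 0.16048036
Convolve the two distributions (both contribute in 2-u steps):
  M: 0.13024674×0.35928036 = 0.046795
  M+2: 0.13024674×0.48023928 + 0.3801026×0.35928036 = 0.199113
  M+4: 0.13024674×0.16048036 + 0.3801026×0.48023928 + 0.36975457×0.35928036 = 0.336288
  M+6: 0.3801026×0.16048036 + 0.36975457×0.48023928 + 0.11989609×0.35928036 = 0.281646
  M+8: 0.36975457×0.16048036 + 0.11989609×0.48023928 = 0.116917
  M+10: 0.11989609×0.16048036 = 0.019241
Scale to base peak (0.336288) = 100: 13.9 : 59.2 : 100.0 : 83.8 : 34.8 : 5.7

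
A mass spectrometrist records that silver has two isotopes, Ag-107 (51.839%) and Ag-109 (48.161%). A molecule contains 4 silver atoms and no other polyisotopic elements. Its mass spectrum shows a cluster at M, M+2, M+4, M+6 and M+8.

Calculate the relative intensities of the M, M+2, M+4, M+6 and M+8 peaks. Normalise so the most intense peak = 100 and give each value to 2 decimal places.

The 4 Ag atoms are independent, so intensities follow the terms of (0.51839 + 0.48161)^4.
P(M) = 0.51839^4 = 0.072215
P(M+2) = 4 × 0.51839^3 × 0.48161^1 = 0.268365
P(M+4) = 6 × 0.51839^2 × 0.48161^2 = 0.373986
P(M+6) = 4 × 0.51839^1 × 0.48161^3 = 0.231634
P(M+8) = 0.48161^4 = 0.053800
The M+4 peak is largest (0.373986); scaling to 100 gives 19.31 : 71.76 : 100.00 : 61.94 : 14.39.

19.31 : 71.76 : 100.00 : 61.94 : 14.39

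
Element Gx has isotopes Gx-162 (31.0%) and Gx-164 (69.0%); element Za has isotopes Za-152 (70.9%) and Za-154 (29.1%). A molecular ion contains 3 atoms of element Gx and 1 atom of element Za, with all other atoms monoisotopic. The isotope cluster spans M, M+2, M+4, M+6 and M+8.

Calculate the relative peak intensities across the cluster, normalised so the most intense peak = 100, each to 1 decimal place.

5.7 : 40.3 : 100.0 : 97.3 : 25.7

Element Gx pattern (n=3): 0.029791 : 0.198927 : 0.442773 : 0.328509
Element Za pattern (n=1): 0.7090 : 0.2910
Convolve the two distributions (both contribute in 2-u steps):
  M: 0.029791×0.7090 = 0.021122
  M+2: 0.029791×0.2910 + 0.198927×0.7090 = 0.149708
  M+4: 0.198927×0.2910 + 0.442773×0.7090 = 0.371814
  M+6: 0.442773×0.2910 + 0.328509×0.7090 = 0.361760
  M+8: 0.328509×0.2910 = 0.095596
Scale to base peak (0.371814) = 100: 5.7 : 40.3 : 100.0 : 97.3 : 25.7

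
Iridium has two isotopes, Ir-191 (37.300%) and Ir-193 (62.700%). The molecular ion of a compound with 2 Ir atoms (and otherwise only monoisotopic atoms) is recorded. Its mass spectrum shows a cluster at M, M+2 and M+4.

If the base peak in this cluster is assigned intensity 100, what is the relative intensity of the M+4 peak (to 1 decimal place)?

84.0

Term probabilities: M 0.1391, M+2 0.4677, M+4 0.3931. Base peak = M+2.
P(M+2) = C(2,1) × 0.37300^1 × 0.62700^1 = 2 × 0.3730 × 0.6270 = 0.467742 (base)
P(M+4) = C(2,2) × 0.37300^0 × 0.62700^2 = 1 × 1.0000 × 0.393129 = 0.393129
Relative intensity = 0.393129 / 0.467742 × 100 = 84.0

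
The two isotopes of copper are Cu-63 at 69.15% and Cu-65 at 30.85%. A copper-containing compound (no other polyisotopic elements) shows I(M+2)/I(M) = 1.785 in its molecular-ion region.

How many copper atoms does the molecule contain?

For n independent Cu atoms, I(M+2)/I(M) = n · (abundance Cu-65) / (abundance Cu-63) = n · 0.3085/0.6915.
n = 1.785 × 0.6915/0.3085 = 4.00 ≈ 4

4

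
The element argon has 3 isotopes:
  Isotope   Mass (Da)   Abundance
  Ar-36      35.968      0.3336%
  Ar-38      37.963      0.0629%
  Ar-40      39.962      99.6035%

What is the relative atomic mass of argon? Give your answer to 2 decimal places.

The abundance-weighted mean is 0.003336 × 35.968 + 0.000629 × 37.963 + 0.996035 × 39.962
= 0.1200 + 0.0239 + 39.8036 = 39.9475 Da

39.95 Da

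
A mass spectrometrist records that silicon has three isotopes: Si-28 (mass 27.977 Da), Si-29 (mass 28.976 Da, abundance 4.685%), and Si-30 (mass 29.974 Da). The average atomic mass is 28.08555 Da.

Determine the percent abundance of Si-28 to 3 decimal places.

The remaining 95.315% is split between Si-28 (fraction x) and Si-30 (fraction 0.95315 − x).
Substituting: 27.977x + 29.974(0.95315 − x) = 26.7280244
(27.977 − 29.974)x = -1.8416937  ⇒  x = 0.92223, y = 0.03092
Si-28: 92.223%, Si-30: 3.092%.

92.223%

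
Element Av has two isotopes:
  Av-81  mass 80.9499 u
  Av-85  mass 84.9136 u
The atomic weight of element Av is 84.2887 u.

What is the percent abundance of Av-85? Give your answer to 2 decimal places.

Let x be the fractional abundance of Av-81; then Av-85 has abundance 1 − x.
80.9499·x + 84.9136·(1 − x) = 84.2887
(80.9499 − 84.9136)·x = 84.2887 − 84.9136
x = -0.6249 / -3.9637 = 0.15766 → 15.77% Av-81, 84.23% Av-85.

84.23%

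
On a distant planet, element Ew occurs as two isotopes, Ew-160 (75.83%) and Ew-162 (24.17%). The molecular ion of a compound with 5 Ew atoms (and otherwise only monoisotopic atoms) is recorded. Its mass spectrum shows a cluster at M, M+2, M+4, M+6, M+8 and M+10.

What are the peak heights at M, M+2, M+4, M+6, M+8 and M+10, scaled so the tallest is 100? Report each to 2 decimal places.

The 5 Ew atoms are independent, so intensities follow the terms of (0.7583 + 0.2417)^5.
P(M) = 0.7583^5 = 0.250729
P(M+2) = 5 × 0.7583^4 × 0.2417^1 = 0.399587
P(M+4) = 10 × 0.7583^3 × 0.2417^2 = 0.254728
P(M+6) = 10 × 0.7583^2 × 0.2417^3 = 0.081192
P(M+8) = 5 × 0.7583^1 × 0.2417^4 = 0.012940
P(M+10) = 0.2417^5 = 0.000825
The M+2 peak is largest (0.399587); scaling to 100 gives 62.75 : 100.00 : 63.75 : 20.32 : 3.24 : 0.21.

62.75 : 100.00 : 63.75 : 20.32 : 3.24 : 0.21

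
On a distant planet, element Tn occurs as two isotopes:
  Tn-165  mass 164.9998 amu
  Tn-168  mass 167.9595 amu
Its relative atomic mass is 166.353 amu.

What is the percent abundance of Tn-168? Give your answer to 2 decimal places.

45.72%

With x = fraction of Tn-165 (so Tn-168 is 1 − x):
164.9998·x + 167.9595·(1 − x) = 166.353
(164.9998 − 167.9595)·x = 166.353 − 167.9595
x = -1.6065 / -2.9597 = 0.54279 → 54.28% Tn-165, 45.72% Tn-168.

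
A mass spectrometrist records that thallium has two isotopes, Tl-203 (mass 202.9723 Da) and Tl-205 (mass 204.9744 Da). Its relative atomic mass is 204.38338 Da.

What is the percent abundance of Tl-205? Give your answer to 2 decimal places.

Writing the weighted mean with unknown fraction x of Tl-203:
202.9723·x + 204.9744·(1 − x) = 204.38338
(202.9723 − 204.9744)·x = 204.38338 − 204.9744
x = -0.59102 / -2.0021 = 0.29520 → 29.52% Tl-203, 70.48% Tl-205.

70.48%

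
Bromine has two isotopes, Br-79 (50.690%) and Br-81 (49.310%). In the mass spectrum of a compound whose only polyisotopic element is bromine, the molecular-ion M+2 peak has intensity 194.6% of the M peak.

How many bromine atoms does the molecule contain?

2

For n independent Br atoms, I(M+2)/I(M) = n · (abundance Br-81) / (abundance Br-79) = n · 0.49310/0.50690.
n = 1.946 × 0.50690/0.49310 = 2.00 ≈ 2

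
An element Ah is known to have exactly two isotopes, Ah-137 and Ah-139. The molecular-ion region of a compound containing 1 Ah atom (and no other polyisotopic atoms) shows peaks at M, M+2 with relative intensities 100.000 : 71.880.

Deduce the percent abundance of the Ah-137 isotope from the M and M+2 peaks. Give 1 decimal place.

58.2%

Write p for the Ah-137 fraction. I(M+2)/I(M) = [C(1,1)·p^0·(1−p)] / p^1 = 1·(1−p)/p = 71.880/100.000 = 0.7188
(1−p)/p = 0.7188/1 = 0.7188  ⇒  p = 1/(1 + 0.7188) = 0.5818
Ah-137: 58.2%, Ah-139: 41.8%.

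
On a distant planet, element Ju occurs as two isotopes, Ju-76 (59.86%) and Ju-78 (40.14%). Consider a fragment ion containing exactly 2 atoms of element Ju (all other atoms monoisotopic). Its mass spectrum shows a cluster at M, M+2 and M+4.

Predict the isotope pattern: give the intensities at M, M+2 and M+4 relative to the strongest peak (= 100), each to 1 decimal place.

The 2 Ju atoms are independent, so intensities follow the terms of (0.5986 + 0.4014)^2.
P(M) = 0.5986^2 = 0.358322
P(M+2) = 2 × 0.5986^1 × 0.4014^1 = 0.480556
P(M+4) = 0.4014^2 = 0.161122
The M+2 peak is largest (0.480556); scaling to 100 gives 74.6 : 100.0 : 33.5.

74.6 : 100.0 : 33.5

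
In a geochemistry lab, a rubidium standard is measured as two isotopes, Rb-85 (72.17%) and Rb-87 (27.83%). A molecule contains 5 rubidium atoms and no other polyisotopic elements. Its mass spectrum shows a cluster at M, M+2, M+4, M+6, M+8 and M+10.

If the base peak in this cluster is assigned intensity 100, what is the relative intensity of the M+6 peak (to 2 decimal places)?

(0.7217 + 0.2783)^5 gives M 0.1958, M+2 0.3775, M+4 0.2911, M+6 0.1123, M+8 0.0216, M+10 0.0017; the largest is M+2.
P(M+2) = C(5,1) × 0.7217^4 × 0.2783^1 = 5 × 0.27128565 × 0.2783 = 0.377494 (base)
P(M+6) = C(5,3) × 0.7217^2 × 0.2783^3 = 10 × 0.52085089 × 0.02155458 = 0.112267
Relative intensity = 0.112267 / 0.377494 × 100 = 29.74

29.74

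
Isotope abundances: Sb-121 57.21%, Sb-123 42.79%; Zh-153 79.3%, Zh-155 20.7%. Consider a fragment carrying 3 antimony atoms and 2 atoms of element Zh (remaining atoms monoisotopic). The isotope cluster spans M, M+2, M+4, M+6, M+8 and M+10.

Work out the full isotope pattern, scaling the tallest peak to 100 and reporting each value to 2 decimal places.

Antimony pattern (n=3): 0.18724742 : 0.42015297 : 0.3142518 : 0.07834781
Element Zh pattern (n=2): 0.628849 : 0.328302 : 0.042849
Convolve the two distributions (both contribute in 2-u steps):
  M: 0.18724742×0.628849 = 0.117750
  M+2: 0.18724742×0.328302 + 0.42015297×0.628849 = 0.325686
  M+4: 0.18724742×0.042849 + 0.42015297×0.328302 + 0.3142518×0.628849 = 0.343577
  M+6: 0.42015297×0.042849 + 0.3142518×0.328302 + 0.07834781×0.628849 = 0.170442
  M+8: 0.3142518×0.042849 + 0.07834781×0.328302 = 0.039187
  M+10: 0.07834781×0.042849 = 0.003357
Scale to base peak (0.343577) = 100: 34.27 : 94.79 : 100.00 : 49.61 : 11.41 : 0.98

34.27 : 94.79 : 100.00 : 49.61 : 11.41 : 0.98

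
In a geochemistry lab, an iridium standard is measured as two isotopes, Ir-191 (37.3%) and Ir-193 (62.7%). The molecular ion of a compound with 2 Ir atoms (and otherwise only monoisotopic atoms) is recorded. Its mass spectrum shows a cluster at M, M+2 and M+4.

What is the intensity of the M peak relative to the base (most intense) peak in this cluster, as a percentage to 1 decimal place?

Term probabilities: M 0.1391, M+2 0.4677, M+4 0.3931. Base peak = M+2.
P(M+2) = C(2,1) × 0.373^1 × 0.627^1 = 2 × 0.3730 × 0.6270 = 0.467742 (base)
P(M) = C(2,0) × 0.373^2 × 0.627^0 = 1 × 0.139129 × 1.0000 = 0.139129
Relative intensity = 0.139129 / 0.467742 × 100 = 29.7

29.7%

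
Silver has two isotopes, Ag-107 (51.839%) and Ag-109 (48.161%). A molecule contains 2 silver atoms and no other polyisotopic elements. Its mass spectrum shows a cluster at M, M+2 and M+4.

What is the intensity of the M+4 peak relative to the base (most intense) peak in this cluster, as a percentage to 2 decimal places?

(0.51839 + 0.48161)^2 gives M 0.2687, M+2 0.4993, M+4 0.2319; the largest is M+2.
P(M+2) = C(2,1) × 0.51839^1 × 0.48161^1 = 2 × 0.51839 × 0.48161 = 0.499324 (base)
P(M+4) = C(2,2) × 0.51839^0 × 0.48161^2 = 1 × 1.0000 × 0.23194819 = 0.231948
Relative intensity = 0.231948 / 0.499324 × 100 = 46.45

46.45%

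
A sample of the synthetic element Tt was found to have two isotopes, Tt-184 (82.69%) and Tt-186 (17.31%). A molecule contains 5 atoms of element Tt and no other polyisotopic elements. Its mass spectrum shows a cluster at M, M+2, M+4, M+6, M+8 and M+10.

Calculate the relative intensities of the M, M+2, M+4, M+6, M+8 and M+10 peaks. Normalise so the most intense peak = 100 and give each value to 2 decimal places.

The 5 Tt atoms are independent, so intensities follow the terms of (0.8269 + 0.1731)^5.
P(M) = 0.8269^5 = 0.386603
P(M+2) = 5 × 0.8269^4 × 0.1731^1 = 0.404650
P(M+4) = 10 × 0.8269^3 × 0.1731^2 = 0.169415
P(M+6) = 10 × 0.8269^2 × 0.1731^3 = 0.035465
P(M+8) = 5 × 0.8269^1 × 0.1731^4 = 0.003712
P(M+10) = 0.1731^5 = 0.000155
The M+2 peak is largest (0.404650); scaling to 100 gives 95.54 : 100.00 : 41.87 : 8.76 : 0.92 : 0.04.

95.54 : 100.00 : 41.87 : 8.76 : 0.92 : 0.04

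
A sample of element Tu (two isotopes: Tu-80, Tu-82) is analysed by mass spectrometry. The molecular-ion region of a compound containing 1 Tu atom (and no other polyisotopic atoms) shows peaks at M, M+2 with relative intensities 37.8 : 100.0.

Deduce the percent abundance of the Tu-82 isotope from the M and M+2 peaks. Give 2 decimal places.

72.57%

If p is the fraction of Tu that is Tu-80, then I(M+2)/I(M) = [C(1,1)·p^0·(1−p)] / p^1 = 1·(1−p)/p = 100.0/37.8 = 2.6455
(1−p)/p = 2.6455/1 = 2.6455  ⇒  p = 1/(1 + 2.6455) = 0.2743
Tu-80: 27.43%, Tu-82: 72.57%.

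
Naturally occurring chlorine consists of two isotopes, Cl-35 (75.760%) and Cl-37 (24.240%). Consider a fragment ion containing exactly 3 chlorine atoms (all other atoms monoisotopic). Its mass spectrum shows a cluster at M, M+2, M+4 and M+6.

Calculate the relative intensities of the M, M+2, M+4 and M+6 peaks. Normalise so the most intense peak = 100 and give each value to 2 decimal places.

100.00 : 95.99 : 30.71 : 3.28

Expanding (0.75760 + 0.24240)^3:
P(M) = 0.75760^3 = 0.434830
P(M+2) = 3 × 0.75760^2 × 0.24240^1 = 0.417382
P(M+4) = 3 × 0.75760^1 × 0.24240^2 = 0.133545
P(M+6) = 0.24240^3 = 0.014243
The M peak is largest (0.434830); scaling to 100 gives 100.00 : 95.99 : 30.71 : 3.28.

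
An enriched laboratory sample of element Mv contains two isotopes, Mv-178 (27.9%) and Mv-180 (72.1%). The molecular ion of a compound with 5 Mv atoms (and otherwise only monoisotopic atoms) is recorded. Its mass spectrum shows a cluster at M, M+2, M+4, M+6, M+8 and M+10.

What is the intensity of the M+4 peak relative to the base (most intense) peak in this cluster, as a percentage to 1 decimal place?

Term probabilities: M 0.0017, M+2 0.0218, M+4 0.1129, M+6 0.2918, M+8 0.3770, M+10 0.1948. Base peak = M+8.
P(M+8) = C(5,4) × 0.279^1 × 0.721^4 = 5 × 0.2790 × 0.27023467 = 0.376977 (base)
P(M+4) = C(5,2) × 0.279^3 × 0.721^2 = 10 × 0.02171764 × 0.519841 = 0.112897
Relative intensity = 0.112897 / 0.376977 × 100 = 29.9

29.9%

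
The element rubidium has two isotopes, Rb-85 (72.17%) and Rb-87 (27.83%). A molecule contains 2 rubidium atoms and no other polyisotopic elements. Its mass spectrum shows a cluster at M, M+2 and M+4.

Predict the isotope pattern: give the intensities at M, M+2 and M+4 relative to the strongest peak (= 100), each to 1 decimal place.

100.0 : 77.1 : 14.9

Each Rb atom is independently Rb-85 (p = 0.7217) or Rb-87 (q = 0.2783); the cluster is the binomial expansion (p + q)^2.
P(M) = 0.7217^2 = 0.520851
P(M+2) = 2 × 0.7217^1 × 0.2783^1 = 0.401698
P(M+4) = 0.2783^2 = 0.077451
The M peak is largest (0.520851); scaling to 100 gives 100.0 : 77.1 : 14.9.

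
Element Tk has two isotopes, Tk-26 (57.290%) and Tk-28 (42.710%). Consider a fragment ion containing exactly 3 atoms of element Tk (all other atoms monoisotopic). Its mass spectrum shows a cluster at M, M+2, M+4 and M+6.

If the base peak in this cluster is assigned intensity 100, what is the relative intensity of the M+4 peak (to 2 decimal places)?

74.55

Binomial terms of (0.57290 + 0.42710)^3: M 0.1880, M+2 0.4205, M+4 0.3135, M+6 0.0779 → M+2 is the base peak.
P(M+2) = C(3,1) × 0.57290^2 × 0.42710^1 = 3 × 0.32821441 × 0.4271 = 0.420541 (base)
P(M+4) = C(3,2) × 0.57290^1 × 0.42710^2 = 3 × 0.5729 × 0.18241441 = 0.313516
Relative intensity = 0.313516 / 0.420541 × 100 = 74.55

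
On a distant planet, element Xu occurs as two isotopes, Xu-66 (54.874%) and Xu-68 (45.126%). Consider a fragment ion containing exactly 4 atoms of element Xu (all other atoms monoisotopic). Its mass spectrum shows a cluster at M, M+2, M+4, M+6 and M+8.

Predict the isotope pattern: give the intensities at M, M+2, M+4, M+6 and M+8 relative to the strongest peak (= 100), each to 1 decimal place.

24.6 : 81.1 : 100.0 : 54.8 : 11.3

The 4 Xu atoms are independent, so intensities follow the terms of (0.54874 + 0.45126)^4.
P(M) = 0.54874^4 = 0.090671
P(M+2) = 4 × 0.54874^3 × 0.45126^1 = 0.298254
P(M+4) = 6 × 0.54874^2 × 0.45126^2 = 0.367907
P(M+6) = 4 × 0.54874^1 × 0.45126^3 = 0.201701
P(M+8) = 0.45126^4 = 0.041467
The M+4 peak is largest (0.367907); scaling to 100 gives 24.6 : 81.1 : 100.0 : 54.8 : 11.3.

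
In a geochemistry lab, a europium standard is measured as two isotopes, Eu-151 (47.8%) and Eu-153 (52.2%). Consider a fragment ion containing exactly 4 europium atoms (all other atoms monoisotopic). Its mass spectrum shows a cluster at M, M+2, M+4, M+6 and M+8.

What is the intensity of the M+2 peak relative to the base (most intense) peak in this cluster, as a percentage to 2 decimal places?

(0.478 + 0.522)^4 gives M 0.0522, M+2 0.2280, M+4 0.3735, M+6 0.2720, M+8 0.0742; the largest is M+4.
P(M+4) = C(4,2) × 0.478^2 × 0.522^2 = 6 × 0.228484 × 0.272484 = 0.373549 (base)
P(M+2) = C(4,1) × 0.478^3 × 0.522^1 = 4 × 0.10921535 × 0.5220 = 0.228042
Relative intensity = 0.228042 / 0.373549 × 100 = 61.05

61.05%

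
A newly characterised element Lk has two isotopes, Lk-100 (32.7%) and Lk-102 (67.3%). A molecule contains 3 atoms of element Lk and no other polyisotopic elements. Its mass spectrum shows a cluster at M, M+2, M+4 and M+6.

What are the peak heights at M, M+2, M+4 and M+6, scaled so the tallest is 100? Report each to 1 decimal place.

7.9 : 48.6 : 100.0 : 68.6

The 3 Lk atoms are independent, so intensities follow the terms of (0.327 + 0.673)^3.
P(M) = 0.327^3 = 0.034966
P(M+2) = 3 × 0.327^2 × 0.673^1 = 0.215890
P(M+4) = 3 × 0.327^1 × 0.673^2 = 0.444323
P(M+6) = 0.673^3 = 0.304821
The M+4 peak is largest (0.444323); scaling to 100 gives 7.9 : 48.6 : 100.0 : 68.6.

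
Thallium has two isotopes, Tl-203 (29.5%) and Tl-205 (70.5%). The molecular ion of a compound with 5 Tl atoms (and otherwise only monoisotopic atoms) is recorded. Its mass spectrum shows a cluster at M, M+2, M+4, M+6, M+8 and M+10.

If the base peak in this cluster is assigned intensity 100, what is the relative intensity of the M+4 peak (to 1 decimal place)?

35.0

Term probabilities: M 0.0022, M+2 0.0267, M+4 0.1276, M+6 0.3049, M+8 0.3644, M+10 0.1742. Base peak = M+8.
P(M+8) = C(5,4) × 0.295^1 × 0.705^4 = 5 × 0.2950 × 0.24703385 = 0.364375 (base)
P(M+4) = C(5,2) × 0.295^3 × 0.705^2 = 10 × 0.02567237 × 0.497025 = 0.127598
Relative intensity = 0.127598 / 0.364375 × 100 = 35.0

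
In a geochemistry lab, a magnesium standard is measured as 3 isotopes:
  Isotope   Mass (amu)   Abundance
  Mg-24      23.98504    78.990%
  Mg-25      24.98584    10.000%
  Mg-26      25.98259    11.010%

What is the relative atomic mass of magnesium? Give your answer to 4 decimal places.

24.3051 amu

Average mass = Σ (abundance × isotope mass) = 0.78990 × 23.98504 + 0.10000 × 24.98584 + 0.11010 × 25.98259
= 18.945783 + 2.498584 + 2.860683 = 24.305050 amu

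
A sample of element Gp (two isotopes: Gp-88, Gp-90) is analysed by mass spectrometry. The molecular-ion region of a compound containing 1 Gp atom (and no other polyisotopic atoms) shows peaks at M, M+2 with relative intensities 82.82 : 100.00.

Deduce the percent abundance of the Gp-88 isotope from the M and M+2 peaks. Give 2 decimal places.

Let p = fractional abundance of Gp-88. I(M+2)/I(M) = [C(1,1)·p^0·(1−p)] / p^1 = 1·(1−p)/p = 100.00/82.82 = 1.2074
(1−p)/p = 1.2074/1 = 1.2074  ⇒  p = 1/(1 + 1.2074) = 0.4530
Gp-88: 45.30%, Gp-90: 54.70%.

45.30%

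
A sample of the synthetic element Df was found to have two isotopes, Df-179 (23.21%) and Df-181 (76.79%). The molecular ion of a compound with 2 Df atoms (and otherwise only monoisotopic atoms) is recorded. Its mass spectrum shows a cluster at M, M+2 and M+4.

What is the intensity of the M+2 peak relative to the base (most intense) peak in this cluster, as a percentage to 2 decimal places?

Term probabilities: M 0.0539, M+2 0.3565, M+4 0.5897. Base peak = M+4.
P(M+4) = C(2,2) × 0.2321^0 × 0.7679^2 = 1 × 1.0000 × 0.58967041 = 0.589670 (base)
P(M+2) = C(2,1) × 0.2321^1 × 0.7679^1 = 2 × 0.2321 × 0.7679 = 0.356459
Relative intensity = 0.356459 / 0.589670 × 100 = 60.45

60.45%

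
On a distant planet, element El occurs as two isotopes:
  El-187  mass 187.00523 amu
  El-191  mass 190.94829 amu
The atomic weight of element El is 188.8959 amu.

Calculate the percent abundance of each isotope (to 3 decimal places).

El-187: 52.051%, El-191: 47.949%

Let x be the fractional abundance of El-187; then El-191 has abundance 1 − x.
187.00523·x + 190.94829·(1 − x) = 188.8959
(187.00523 − 190.94829)·x = 188.8959 − 190.94829
x = -2.05239 / -3.94306 = 0.52051 → 52.051% El-187, 47.949% El-191.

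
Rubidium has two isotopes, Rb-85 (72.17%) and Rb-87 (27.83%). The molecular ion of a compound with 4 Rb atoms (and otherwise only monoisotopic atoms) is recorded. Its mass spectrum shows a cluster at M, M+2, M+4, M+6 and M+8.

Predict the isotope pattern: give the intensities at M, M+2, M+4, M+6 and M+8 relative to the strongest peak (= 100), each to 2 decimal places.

64.83 : 100.00 : 57.84 : 14.87 : 1.43

Expanding (0.7217 + 0.2783)^4:
P(M) = 0.7217^4 = 0.271286
P(M+2) = 4 × 0.7217^3 × 0.2783^1 = 0.418450
P(M+4) = 6 × 0.7217^2 × 0.2783^2 = 0.242042
P(M+6) = 4 × 0.7217^1 × 0.2783^3 = 0.062224
P(M+8) = 0.2783^4 = 0.005999
The M+2 peak is largest (0.418450); scaling to 100 gives 64.83 : 100.00 : 57.84 : 14.87 : 1.43.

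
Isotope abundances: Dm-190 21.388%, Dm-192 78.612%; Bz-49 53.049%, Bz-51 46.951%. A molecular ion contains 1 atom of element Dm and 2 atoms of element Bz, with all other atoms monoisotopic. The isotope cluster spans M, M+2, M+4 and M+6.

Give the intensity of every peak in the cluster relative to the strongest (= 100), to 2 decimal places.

Element Dm pattern (n=1): 0.21388 : 0.78612
Element Bz pattern (n=2): 0.28141964 : 0.49814072 : 0.22043964
Convolve the two distributions (both contribute in 2-u steps):
  M: 0.21388×0.28141964 = 0.060190
  M+2: 0.21388×0.49814072 + 0.78612×0.28141964 = 0.327772
  M+4: 0.21388×0.22043964 + 0.78612×0.49814072 = 0.438746
  M+6: 0.78612×0.22043964 = 0.173292
Scale to base peak (0.438746) = 100: 13.72 : 74.71 : 100.00 : 39.50

13.72 : 74.71 : 100.00 : 39.50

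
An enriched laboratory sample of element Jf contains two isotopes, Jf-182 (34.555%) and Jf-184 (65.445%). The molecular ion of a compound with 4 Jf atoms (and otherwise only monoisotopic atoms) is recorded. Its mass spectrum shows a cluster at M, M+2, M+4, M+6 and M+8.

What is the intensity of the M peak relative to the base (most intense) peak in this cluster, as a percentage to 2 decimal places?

Term probabilities: M 0.0143, M+2 0.1080, M+4 0.3068, M+6 0.3874, M+8 0.1834. Base peak = M+6.
P(M+6) = C(4,3) × 0.34555^1 × 0.65445^3 = 4 × 0.34555 × 0.28030408 = 0.387436 (base)
P(M) = C(4,0) × 0.34555^4 × 0.65445^0 = 1 × 0.01425751 × 1.0000 = 0.014258
Relative intensity = 0.014258 / 0.387436 × 100 = 3.68

3.68%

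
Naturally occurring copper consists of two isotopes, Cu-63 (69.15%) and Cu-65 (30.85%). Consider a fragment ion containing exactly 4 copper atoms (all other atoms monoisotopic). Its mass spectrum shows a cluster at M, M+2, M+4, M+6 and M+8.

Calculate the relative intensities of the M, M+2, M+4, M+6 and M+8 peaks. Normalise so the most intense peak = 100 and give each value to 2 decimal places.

56.04 : 100.00 : 66.92 : 19.90 : 2.22

Each Cu atom is independently Cu-63 (p = 0.6915) or Cu-65 (q = 0.3085); the cluster is the binomial expansion (p + q)^4.
P(M) = 0.6915^4 = 0.228649
P(M+2) = 4 × 0.6915^3 × 0.3085^1 = 0.408030
P(M+4) = 6 × 0.6915^2 × 0.3085^2 = 0.273052
P(M+6) = 4 × 0.6915^1 × 0.3085^3 = 0.081212
P(M+8) = 0.3085^4 = 0.009058
The M+2 peak is largest (0.408030); scaling to 100 gives 56.04 : 100.00 : 66.92 : 19.90 : 2.22.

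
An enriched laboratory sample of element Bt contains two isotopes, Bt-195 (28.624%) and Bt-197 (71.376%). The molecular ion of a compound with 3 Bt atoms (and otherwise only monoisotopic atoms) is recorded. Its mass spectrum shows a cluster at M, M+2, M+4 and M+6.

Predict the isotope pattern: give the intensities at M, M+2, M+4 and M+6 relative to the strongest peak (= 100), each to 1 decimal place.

5.4 : 40.1 : 100.0 : 83.1

Expanding (0.28624 + 0.71376)^3:
P(M) = 0.28624^3 = 0.023453
P(M+2) = 3 × 0.28624^2 × 0.71376^1 = 0.175442
P(M+4) = 3 × 0.28624^1 × 0.71376^2 = 0.437478
P(M+6) = 0.71376^3 = 0.363627
The M+4 peak is largest (0.437478); scaling to 100 gives 5.4 : 40.1 : 100.0 : 83.1.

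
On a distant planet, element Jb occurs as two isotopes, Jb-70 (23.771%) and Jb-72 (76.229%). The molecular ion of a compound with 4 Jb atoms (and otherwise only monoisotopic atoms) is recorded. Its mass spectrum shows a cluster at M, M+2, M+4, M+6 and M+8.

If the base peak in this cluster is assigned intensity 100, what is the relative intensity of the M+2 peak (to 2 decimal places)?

9.72

(0.23771 + 0.76229)^4 gives M 0.0032, M+2 0.0410, M+4 0.1970, M+6 0.4212, M+8 0.3377; the largest is M+6.
P(M+6) = C(4,3) × 0.23771^1 × 0.76229^3 = 4 × 0.23771 × 0.44295608 = 0.421180 (base)
P(M+2) = C(4,1) × 0.23771^3 × 0.76229^1 = 4 × 0.01343205 × 0.76229 = 0.040956
Relative intensity = 0.040956 / 0.421180 × 100 = 9.72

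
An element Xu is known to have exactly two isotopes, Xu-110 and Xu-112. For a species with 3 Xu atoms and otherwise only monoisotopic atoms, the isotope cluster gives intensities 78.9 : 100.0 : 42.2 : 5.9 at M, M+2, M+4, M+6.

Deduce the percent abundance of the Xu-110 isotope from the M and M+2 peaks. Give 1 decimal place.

Write p for the Xu-110 fraction. I(M+2)/I(M) = [C(3,1)·p^2·(1−p)] / p^3 = 3·(1−p)/p = 100.0/78.9 = 1.2674
(1−p)/p = 1.2674/3 = 0.4225  ⇒  p = 1/(1 + 0.4225) = 0.7030
Xu-110: 70.3%, Xu-112: 29.7%.

70.3%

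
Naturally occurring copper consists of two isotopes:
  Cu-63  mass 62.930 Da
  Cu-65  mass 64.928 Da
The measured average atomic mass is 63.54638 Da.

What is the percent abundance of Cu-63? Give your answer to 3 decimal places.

69.150%

Let x be the fractional abundance of Cu-63; then Cu-65 has abundance 1 − x.
62.930·x + 64.928·(1 − x) = 63.54638
(62.930 − 64.928)·x = 63.54638 − 64.928
x = -1.38162 / -1.998 = 0.69150 → 69.150% Cu-63, 30.850% Cu-65.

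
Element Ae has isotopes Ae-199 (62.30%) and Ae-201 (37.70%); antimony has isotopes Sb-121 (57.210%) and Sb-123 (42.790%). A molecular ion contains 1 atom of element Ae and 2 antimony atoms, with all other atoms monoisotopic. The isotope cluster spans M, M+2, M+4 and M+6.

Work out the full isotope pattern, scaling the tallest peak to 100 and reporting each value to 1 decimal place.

47.6 : 100.0 : 69.7 : 16.1

Element Ae pattern (n=1): 0.6230 : 0.3770
Antimony pattern (n=2): 0.32729841 : 0.48960318 : 0.18309841
Convolve the two distributions (both contribute in 2-u steps):
  M: 0.6230×0.32729841 = 0.203907
  M+2: 0.6230×0.48960318 + 0.3770×0.32729841 = 0.428414
  M+4: 0.6230×0.18309841 + 0.3770×0.48960318 = 0.298651
  M+6: 0.3770×0.18309841 = 0.069028
Scale to base peak (0.428414) = 100: 47.6 : 100.0 : 69.7 : 16.1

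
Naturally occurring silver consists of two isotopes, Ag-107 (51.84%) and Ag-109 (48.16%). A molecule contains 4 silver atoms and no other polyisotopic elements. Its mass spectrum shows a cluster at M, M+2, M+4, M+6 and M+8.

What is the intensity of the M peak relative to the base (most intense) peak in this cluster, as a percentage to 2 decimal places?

19.31%

Binomial terms of (0.5184 + 0.4816)^4: M 0.0722, M+2 0.2684, M+4 0.3740, M+6 0.2316, M+8 0.0538 → M+4 is the base peak.
P(M+4) = C(4,2) × 0.5184^2 × 0.4816^2 = 6 × 0.26873856 × 0.23193856 = 0.373985 (base)
P(M) = C(4,0) × 0.5184^4 × 0.4816^0 = 1 × 0.07222041 × 1.0000 = 0.072220
Relative intensity = 0.072220 / 0.373985 × 100 = 19.31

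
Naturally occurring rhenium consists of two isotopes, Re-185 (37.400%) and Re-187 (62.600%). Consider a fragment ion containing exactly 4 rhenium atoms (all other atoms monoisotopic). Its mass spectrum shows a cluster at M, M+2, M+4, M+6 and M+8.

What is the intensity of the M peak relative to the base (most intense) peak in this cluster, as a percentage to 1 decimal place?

5.3%

Term probabilities: M 0.0196, M+2 0.1310, M+4 0.3289, M+6 0.3670, M+8 0.1536. Base peak = M+6.
P(M+6) = C(4,3) × 0.37400^1 × 0.62600^3 = 4 × 0.3740 × 0.24531438 = 0.366990 (base)
P(M) = C(4,0) × 0.37400^4 × 0.62600^0 = 1 × 0.0195653 × 1.0000 = 0.019565
Relative intensity = 0.019565 / 0.366990 × 100 = 5.3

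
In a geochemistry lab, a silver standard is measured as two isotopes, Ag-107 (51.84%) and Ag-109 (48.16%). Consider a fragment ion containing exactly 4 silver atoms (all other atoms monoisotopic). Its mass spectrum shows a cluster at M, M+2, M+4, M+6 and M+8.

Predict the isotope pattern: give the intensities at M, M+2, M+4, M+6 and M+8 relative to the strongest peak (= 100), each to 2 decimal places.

19.31 : 71.76 : 100.00 : 61.93 : 14.38

Each Ag atom is independently Ag-107 (p = 0.5184) or Ag-109 (q = 0.4816); the cluster is the binomial expansion (p + q)^4.
P(M) = 0.5184^4 = 0.072220
P(M+2) = 4 × 0.5184^3 × 0.4816^1 = 0.268375
P(M+4) = 6 × 0.5184^2 × 0.4816^2 = 0.373985
P(M+6) = 4 × 0.5184^1 × 0.4816^3 = 0.231624
P(M+8) = 0.4816^4 = 0.053795
The M+4 peak is largest (0.373985); scaling to 100 gives 19.31 : 71.76 : 100.00 : 61.93 : 14.38.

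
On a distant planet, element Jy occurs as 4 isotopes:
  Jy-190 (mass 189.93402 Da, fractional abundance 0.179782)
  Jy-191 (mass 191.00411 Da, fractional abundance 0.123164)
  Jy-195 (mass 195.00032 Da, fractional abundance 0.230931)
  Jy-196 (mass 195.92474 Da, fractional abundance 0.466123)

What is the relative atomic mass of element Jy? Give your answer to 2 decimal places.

194.03 Da

Ar = Σ fᵢ·mᵢ = 0.179782 × 189.93402 + 0.123164 × 191.00411 + 0.230931 × 195.00032 + 0.466123 × 195.92474
= 34.146718 + 23.524830 + 45.031619 + 91.325028 = 194.028195 Da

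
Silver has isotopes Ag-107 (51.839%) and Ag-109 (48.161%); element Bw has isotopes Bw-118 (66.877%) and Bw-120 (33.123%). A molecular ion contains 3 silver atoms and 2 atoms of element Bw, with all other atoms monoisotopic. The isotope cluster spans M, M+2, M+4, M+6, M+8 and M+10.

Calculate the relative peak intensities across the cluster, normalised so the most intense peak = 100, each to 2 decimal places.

Silver pattern (n=3): 0.13930601 : 0.38826655 : 0.36071887 : 0.11170857
Element Bw pattern (n=2): 0.44725331 : 0.44303337 : 0.10971331
Convolve the two distributions (both contribute in 2-u steps):
  M: 0.13930601×0.44725331 = 0.062305
  M+2: 0.13930601×0.44303337 + 0.38826655×0.44725331 = 0.235371
  M+4: 0.13930601×0.10971331 + 0.38826655×0.44303337 + 0.36071887×0.44725331 = 0.348631
  M+6: 0.38826655×0.10971331 + 0.36071887×0.44303337 + 0.11170857×0.44725331 = 0.252371
  M+8: 0.36071887×0.10971331 + 0.11170857×0.44303337 = 0.089066
  M+10: 0.11170857×0.10971331 = 0.012256
Scale to base peak (0.348631) = 100: 17.87 : 67.51 : 100.00 : 72.39 : 25.55 : 3.52

17.87 : 67.51 : 100.00 : 72.39 : 25.55 : 3.52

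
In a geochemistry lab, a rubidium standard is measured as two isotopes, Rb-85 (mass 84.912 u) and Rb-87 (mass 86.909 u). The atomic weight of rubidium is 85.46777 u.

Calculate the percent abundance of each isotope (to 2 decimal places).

Writing the weighted mean with unknown fraction x of Rb-85:
84.912·x + 86.909·(1 − x) = 85.46777
(84.912 − 86.909)·x = 85.46777 − 86.909
x = -1.44123 / -1.997 = 0.72170 → 72.17% Rb-85, 27.83% Rb-87.

Rb-85: 72.17%, Rb-87: 27.83%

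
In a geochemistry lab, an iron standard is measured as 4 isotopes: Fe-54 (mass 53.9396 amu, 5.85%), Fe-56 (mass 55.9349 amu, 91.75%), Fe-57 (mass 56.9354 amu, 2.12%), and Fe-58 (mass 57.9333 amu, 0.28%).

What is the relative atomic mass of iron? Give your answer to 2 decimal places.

55.84 amu

The abundance-weighted mean is 0.0585 × 53.9396 + 0.9175 × 55.9349 + 0.0212 × 56.9354 + 0.0028 × 57.9333
= 3.15547 + 51.32027 + 1.20703 + 0.16221 = 55.84498 amu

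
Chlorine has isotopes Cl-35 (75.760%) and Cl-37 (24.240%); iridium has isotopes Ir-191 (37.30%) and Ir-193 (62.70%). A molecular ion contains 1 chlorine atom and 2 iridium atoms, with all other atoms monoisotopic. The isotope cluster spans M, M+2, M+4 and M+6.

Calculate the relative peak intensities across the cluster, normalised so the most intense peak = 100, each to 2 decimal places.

25.63 : 94.38 : 100.00 : 23.17

Chlorine pattern (n=1): 0.7576 : 0.2424
Iridium pattern (n=2): 0.139129 : 0.467742 : 0.393129
Convolve the two distributions (both contribute in 2-u steps):
  M: 0.7576×0.139129 = 0.105404
  M+2: 0.7576×0.467742 + 0.2424×0.139129 = 0.388086
  M+4: 0.7576×0.393129 + 0.2424×0.467742 = 0.411215
  M+6: 0.2424×0.393129 = 0.095294
Scale to base peak (0.411215) = 100: 25.63 : 94.38 : 100.00 : 23.17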